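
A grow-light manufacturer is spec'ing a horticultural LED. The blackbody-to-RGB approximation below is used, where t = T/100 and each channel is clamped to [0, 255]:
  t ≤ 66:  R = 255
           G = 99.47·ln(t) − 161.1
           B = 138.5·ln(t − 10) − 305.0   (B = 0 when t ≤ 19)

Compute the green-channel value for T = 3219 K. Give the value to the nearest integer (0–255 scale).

184

t = 3219/100 = 32.19; the t ≤ 66 branch applies.
G = 99.47·ln 32.19 − 161.1 = 99.47·3.4717 − 161.1 = 184.226.
Rounded: 184.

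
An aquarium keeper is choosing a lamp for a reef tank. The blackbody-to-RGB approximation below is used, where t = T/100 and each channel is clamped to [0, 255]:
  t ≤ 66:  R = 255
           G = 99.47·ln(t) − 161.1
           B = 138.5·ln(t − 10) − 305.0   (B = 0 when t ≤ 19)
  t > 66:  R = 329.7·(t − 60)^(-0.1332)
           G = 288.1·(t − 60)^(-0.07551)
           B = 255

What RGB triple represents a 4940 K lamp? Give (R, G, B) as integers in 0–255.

t = 4940/100 = 49.4; the t ≤ 66 branch applies.
R = 255 by definition for t ≤ 66.
G = 99.47·ln 49.4 − 161.1 = 99.47·3.9000 − 161.1 = 226.828.
B = 138.5·ln(49.4 − 10) − 305.0 = 138.5·ln 39.4 − 305.0 = 138.5·3.6738 − 305.0 = 203.817.
Rounded: (255, 227, 204).

(255, 227, 204)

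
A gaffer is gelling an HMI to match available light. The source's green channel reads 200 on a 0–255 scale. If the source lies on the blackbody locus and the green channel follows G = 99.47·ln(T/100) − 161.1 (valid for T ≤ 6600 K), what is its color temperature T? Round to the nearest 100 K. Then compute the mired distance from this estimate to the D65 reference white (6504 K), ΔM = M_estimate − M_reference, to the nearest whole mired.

ln t = (200 + 161.1) / 99.47 = 3.6302.
t = e^3.6302 = 37.722.
T = 100·t = 3772 K → 3800 K to the nearest 100 K.
M_estimate = 10⁶/3800 = 263.16; M_reference = 10⁶/6504 = 153.75.
ΔM = 263.16 − 153.75 = 109.41 → +109 mireds.

+109 mireds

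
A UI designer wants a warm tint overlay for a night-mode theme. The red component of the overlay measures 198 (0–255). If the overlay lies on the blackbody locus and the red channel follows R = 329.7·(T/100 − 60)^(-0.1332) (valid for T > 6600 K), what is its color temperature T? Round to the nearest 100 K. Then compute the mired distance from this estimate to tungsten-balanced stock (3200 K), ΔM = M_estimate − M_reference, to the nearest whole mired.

-218 mireds

(t − 60)^(-0.1332) = 198/329.7 = 0.60055.
t − 60 = 0.60055^(1/-0.1332) = 0.60055^(-7.508) = 45.980, so t = 105.980.
T = 100·t = 10598 K → 10600 K to the nearest 100 K.
M_estimate = 10⁶/10600 = 94.34; M_reference = 10⁶/3200 = 312.50.
ΔM = 94.34 − 312.50 = -218.16 → -218 mireds.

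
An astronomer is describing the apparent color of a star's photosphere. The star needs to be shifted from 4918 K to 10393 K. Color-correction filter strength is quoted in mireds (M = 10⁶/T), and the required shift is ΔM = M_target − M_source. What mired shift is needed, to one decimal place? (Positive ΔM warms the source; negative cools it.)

-107.1 mireds

M_source = 10⁶/4918 = 203.335; M_target = 10⁶/10393 = 96.219.
ΔM = 96.219 − 203.335 = -107.116 → -107.1 mireds, a cooling shift.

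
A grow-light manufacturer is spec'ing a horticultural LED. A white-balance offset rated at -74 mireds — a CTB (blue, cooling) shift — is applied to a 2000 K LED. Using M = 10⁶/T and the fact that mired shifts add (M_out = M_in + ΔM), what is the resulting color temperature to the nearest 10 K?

M_in = 10⁶/2000 = 500.00 mireds.
M_out = 500.00 + (-74) = 426.00 mireds.
T_out = 10⁶/426.00 = 2347.4 K → 2350 K.

2350 K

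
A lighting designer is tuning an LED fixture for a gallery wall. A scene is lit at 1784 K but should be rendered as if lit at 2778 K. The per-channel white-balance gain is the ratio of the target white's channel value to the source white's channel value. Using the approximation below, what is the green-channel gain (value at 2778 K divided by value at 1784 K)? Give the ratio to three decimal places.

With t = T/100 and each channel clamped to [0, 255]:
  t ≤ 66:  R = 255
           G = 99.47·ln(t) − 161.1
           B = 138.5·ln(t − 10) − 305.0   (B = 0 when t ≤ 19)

1.351

At 1784 K (t = 17.84):
  G = 99.47·ln 17.84 − 161.1 = 99.47·2.8814 − 161.1 = 125.517.
At 2778 K (t = 27.78):
  G = 99.47·ln 27.78 − 161.1 = 99.47·3.3243 − 161.1 = 169.570.
Gain = 169.570 / 125.517 = 1.3510 → 1.351.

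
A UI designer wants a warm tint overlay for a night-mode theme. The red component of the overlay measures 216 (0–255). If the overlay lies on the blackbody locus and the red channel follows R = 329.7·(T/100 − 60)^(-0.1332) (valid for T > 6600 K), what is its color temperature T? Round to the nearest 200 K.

8400 K

(t − 60)^(-0.1332) = 216/329.7 = 0.65514.
t − 60 = 0.65514^(1/-0.1332) = 0.65514^(-7.508) = 23.926, so t = 83.926.
T = 100·t = 8393 K → 8400 K to the nearest 200 K.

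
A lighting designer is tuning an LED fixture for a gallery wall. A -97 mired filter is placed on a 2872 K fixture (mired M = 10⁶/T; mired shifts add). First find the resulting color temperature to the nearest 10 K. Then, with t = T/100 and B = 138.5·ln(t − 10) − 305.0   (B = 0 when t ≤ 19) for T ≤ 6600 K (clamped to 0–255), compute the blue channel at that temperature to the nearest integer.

165

M_in = 10⁶/2872 = 348.19; M_out = 348.19 + (-97) = 251.19.
T_out = 10⁶/251.19 = 3981.1 K → 3980 K; t = 39.8.
B = 138.5·ln(39.8 − 10) − 305.0 = 138.5·ln 29.8 − 305.0 = 138.5·3.3945 − 305.0 = 165.139.
Rounded: 165.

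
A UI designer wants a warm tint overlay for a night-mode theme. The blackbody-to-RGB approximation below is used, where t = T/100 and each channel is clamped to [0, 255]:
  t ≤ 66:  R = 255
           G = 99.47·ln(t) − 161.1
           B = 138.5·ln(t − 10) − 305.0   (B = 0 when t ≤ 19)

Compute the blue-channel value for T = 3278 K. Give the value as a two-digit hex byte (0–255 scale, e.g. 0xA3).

0x80

t = 3278/100 = 32.78; the t ≤ 66 branch applies.
B = 138.5·ln(32.78 − 10) − 305.0 = 138.5·ln 22.78 − 305.0 = 138.5·3.1259 − 305.0 = 127.935.
Rounded: 128; in hex, 0x80.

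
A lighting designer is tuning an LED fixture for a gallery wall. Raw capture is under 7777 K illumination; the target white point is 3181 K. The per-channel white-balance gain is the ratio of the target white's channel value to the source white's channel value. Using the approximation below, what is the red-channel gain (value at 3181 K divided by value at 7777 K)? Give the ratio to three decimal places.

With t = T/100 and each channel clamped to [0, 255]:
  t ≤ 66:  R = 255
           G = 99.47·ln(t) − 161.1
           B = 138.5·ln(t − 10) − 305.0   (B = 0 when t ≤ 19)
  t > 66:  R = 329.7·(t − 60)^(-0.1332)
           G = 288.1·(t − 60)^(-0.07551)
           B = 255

1.135

At 7777 K (t = 77.77):
  R = 329.7·(77.77 − 60)^(-0.1332) = 329.7·17.77^(-0.1332) = 329.7·0.68162 = 224.730.
At 3181 K (t = 31.81):
  R = 255 by definition for t ≤ 66.
Gain = 255.000 / 224.730 = 1.1347 → 1.135.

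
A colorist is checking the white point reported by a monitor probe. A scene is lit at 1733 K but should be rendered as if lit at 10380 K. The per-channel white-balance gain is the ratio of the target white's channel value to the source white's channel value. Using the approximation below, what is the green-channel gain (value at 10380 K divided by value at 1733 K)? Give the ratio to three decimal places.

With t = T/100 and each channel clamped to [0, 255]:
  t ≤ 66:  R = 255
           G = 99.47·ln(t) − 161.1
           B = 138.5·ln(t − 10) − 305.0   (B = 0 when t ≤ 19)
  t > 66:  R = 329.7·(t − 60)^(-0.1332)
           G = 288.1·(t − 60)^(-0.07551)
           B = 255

At 1733 K (t = 17.33):
  G = 99.47·ln 17.33 − 161.1 = 99.47·2.8524 − 161.1 = 122.632.
At 10380 K (t = 103.8):
  G = 288.1·(103.8 − 60)^(-0.07551) = 288.1·43.8^(-0.07551) = 288.1·0.75171 = 216.569.
Gain = 216.569 / 122.632 = 1.7660 → 1.766.

1.766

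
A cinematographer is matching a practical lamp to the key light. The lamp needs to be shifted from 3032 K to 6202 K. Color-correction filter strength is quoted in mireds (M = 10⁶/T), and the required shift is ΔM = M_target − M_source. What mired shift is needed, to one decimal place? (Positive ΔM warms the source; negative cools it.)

M_source = 10⁶/3032 = 329.815; M_target = 10⁶/6202 = 161.238.
ΔM = 161.238 − 329.815 = -168.577 → -168.6 mireds, a cooling shift.

-168.6 mireds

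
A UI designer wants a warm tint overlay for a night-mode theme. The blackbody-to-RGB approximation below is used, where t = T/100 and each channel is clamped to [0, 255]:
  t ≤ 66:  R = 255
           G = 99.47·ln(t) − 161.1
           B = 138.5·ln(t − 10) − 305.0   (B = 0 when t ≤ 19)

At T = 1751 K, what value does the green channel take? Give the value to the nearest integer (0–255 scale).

124

t = 1751/100 = 17.51; the t ≤ 66 branch applies.
G = 99.47·ln 17.51 − 161.1 = 99.47·2.8628 − 161.1 = 123.660.
Rounded: 124.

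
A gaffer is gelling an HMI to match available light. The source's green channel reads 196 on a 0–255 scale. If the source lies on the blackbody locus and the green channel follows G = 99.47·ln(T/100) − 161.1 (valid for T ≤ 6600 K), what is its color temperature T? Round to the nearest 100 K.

ln t = (196 + 161.1) / 99.47 = 3.5900.
t = e^3.5900 = 36.235.
T = 100·t = 3624 K → 3600 K to the nearest 100 K.

3600 K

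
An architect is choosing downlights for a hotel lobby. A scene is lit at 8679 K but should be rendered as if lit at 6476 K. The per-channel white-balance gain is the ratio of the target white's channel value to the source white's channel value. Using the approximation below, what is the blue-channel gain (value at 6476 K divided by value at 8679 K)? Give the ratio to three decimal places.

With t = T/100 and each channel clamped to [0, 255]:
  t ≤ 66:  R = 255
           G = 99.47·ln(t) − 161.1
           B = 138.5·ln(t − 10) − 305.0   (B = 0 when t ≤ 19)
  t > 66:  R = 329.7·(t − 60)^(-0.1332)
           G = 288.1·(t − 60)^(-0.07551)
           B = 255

At 8679 K (t = 86.79):
  B = 255 by definition for t > 66.
At 6476 K (t = 64.76):
  B = 138.5·ln(64.76 − 10) − 305.0 = 138.5·ln 54.76 − 305.0 = 138.5·4.0030 − 305.0 = 249.410.
Gain = 249.410 / 255.000 = 0.9781 → 0.978.

0.978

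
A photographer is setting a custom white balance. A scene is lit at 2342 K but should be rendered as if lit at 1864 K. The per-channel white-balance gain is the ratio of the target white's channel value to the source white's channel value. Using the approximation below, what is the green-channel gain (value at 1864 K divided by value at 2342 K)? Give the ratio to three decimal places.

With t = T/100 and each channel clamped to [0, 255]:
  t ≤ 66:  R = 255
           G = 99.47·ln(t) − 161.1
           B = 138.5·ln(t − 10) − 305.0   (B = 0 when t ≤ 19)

At 2342 K (t = 23.42):
  G = 99.47·ln 23.42 − 161.1 = 99.47·3.1536 − 161.1 = 152.588.
At 1864 K (t = 18.64):
  G = 99.47·ln 18.64 − 161.1 = 99.47·2.9253 − 161.1 = 129.881.
Gain = 129.881 / 152.588 = 0.8512 → 0.851.

0.851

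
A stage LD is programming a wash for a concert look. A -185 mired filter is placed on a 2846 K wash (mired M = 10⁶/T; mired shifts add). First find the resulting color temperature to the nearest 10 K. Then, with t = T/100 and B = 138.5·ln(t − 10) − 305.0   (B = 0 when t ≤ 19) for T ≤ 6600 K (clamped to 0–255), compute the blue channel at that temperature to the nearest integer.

M_in = 10⁶/2846 = 351.37; M_out = 351.37 + (-185) = 166.37.
T_out = 10⁶/166.37 = 6010.7 K → 6010 K; t = 60.1.
B = 138.5·ln(60.1 − 10) − 305.0 = 138.5·ln 50.1 − 305.0 = 138.5·3.9140 − 305.0 = 237.092.
Rounded: 237.

237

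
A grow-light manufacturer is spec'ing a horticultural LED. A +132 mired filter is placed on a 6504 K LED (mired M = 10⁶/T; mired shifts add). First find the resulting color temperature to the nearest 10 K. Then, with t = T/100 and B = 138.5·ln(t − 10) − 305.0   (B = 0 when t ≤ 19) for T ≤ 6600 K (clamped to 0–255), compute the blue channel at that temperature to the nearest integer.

141

M_in = 10⁶/6504 = 153.75; M_out = 153.75 + (+132) = 285.75.
T_out = 10⁶/285.75 = 3499.5 K → 3500 K; t = 35.
B = 138.5·ln(35 − 10) − 305.0 = 138.5·ln 25 − 305.0 = 138.5·3.2189 − 305.0 = 140.814.
Rounded: 141.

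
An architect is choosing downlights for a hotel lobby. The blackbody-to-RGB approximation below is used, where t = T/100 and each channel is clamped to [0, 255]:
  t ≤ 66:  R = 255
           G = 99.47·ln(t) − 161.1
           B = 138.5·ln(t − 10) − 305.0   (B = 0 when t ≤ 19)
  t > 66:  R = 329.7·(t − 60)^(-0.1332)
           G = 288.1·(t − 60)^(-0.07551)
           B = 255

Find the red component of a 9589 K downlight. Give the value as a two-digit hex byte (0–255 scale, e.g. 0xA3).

0xCD

t = 9589/100 = 95.89; the t > 66 branch applies.
R = 329.7·(95.89 − 60)^(-0.1332) = 329.7·35.89^(-0.1332) = 329.7·0.62069 = 204.643.
Rounded: 205; in hex, 0xCD.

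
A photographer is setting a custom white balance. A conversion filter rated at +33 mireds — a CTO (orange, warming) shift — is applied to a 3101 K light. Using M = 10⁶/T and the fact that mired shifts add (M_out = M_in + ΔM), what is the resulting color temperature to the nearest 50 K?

2800 K

M_in = 10⁶/3101 = 322.48 mireds.
M_out = 322.48 + (+33) = 355.48 mireds.
T_out = 10⁶/355.48 = 2813.1 K → 2800 K.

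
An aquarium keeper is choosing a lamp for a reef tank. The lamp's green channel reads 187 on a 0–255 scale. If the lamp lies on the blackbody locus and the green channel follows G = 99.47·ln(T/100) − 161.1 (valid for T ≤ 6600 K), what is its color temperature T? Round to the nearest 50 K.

ln t = (187 + 161.1) / 99.47 = 3.4995.
t = e^3.4995 = 33.100.
T = 100·t = 3310 K → 3300 K to the nearest 50 K.

3300 K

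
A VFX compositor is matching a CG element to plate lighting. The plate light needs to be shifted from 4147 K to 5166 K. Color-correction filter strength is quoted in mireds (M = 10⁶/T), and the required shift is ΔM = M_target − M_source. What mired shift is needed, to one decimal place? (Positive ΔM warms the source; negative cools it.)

-47.6 mireds

M_source = 10⁶/4147 = 241.138; M_target = 10⁶/5166 = 193.573.
ΔM = 193.573 − 241.138 = -47.565 → -47.6 mireds, a cooling shift.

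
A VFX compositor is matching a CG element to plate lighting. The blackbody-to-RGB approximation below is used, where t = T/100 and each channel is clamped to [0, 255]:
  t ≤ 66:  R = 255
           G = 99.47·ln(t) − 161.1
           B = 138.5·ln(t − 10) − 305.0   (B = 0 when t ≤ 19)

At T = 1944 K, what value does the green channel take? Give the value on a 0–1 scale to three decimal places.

0.526

t = 1944/100 = 19.44; the t ≤ 66 branch applies.
G = 99.47·ln 19.44 − 161.1 = 99.47·2.9673 − 161.1 = 134.061.
On a 0–1 scale: 134.061/255 = 0.5257 → 0.526.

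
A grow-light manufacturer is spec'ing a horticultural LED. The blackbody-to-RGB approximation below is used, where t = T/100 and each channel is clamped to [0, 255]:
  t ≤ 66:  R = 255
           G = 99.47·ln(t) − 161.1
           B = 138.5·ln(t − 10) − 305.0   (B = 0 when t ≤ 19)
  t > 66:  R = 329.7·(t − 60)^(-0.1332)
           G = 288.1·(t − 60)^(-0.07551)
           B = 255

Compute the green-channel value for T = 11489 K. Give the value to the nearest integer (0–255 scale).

t = 11489/100 = 114.89; the t > 66 branch applies.
G = 288.1·(114.89 − 60)^(-0.07551) = 288.1·54.89^(-0.07551) = 288.1·0.73901 = 212.909.
Rounded: 213.

213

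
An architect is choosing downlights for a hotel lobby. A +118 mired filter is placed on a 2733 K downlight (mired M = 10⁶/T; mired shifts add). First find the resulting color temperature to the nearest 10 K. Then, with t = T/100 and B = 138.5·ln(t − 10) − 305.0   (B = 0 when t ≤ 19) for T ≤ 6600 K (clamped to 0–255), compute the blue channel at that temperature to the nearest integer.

23

M_in = 10⁶/2733 = 365.90; M_out = 365.90 + (+118) = 483.90.
T_out = 10⁶/483.90 = 2066.6 K → 2070 K; t = 20.7.
B = 138.5·ln(20.7 − 10) − 305.0 = 138.5·ln 10.7 − 305.0 = 138.5·2.3702 − 305.0 = 23.279.
Rounded: 23.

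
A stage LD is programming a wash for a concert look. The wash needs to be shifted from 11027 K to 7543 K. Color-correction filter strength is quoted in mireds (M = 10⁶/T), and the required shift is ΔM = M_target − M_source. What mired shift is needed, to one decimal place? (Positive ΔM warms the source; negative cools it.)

+41.9 mireds

M_source = 10⁶/11027 = 90.686; M_target = 10⁶/7543 = 132.573.
ΔM = 132.573 − 90.686 = 41.887 → +41.9 mireds, a warming shift.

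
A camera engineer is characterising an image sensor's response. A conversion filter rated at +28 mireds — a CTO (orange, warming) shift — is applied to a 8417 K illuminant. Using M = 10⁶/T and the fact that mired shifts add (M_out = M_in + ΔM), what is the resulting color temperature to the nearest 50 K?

M_in = 10⁶/8417 = 118.81 mireds.
M_out = 118.81 + (+28) = 146.81 mireds.
T_out = 10⁶/146.81 = 6811.7 K → 6800 K.

6800 K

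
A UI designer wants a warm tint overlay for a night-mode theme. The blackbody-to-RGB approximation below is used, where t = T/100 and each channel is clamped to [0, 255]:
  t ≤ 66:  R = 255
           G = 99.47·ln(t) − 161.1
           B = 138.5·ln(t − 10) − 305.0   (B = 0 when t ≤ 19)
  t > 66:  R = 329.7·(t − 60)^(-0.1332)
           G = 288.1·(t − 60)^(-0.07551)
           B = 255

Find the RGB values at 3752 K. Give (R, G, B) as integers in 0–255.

t = 3752/100 = 37.52; the t ≤ 66 branch applies.
R = 255 by definition for t ≤ 66.
G = 99.47·ln 37.52 − 161.1 = 99.47·3.6249 − 161.1 = 199.466.
B = 138.5·ln(37.52 − 10) − 305.0 = 138.5·ln 27.52 − 305.0 = 138.5·3.3149 − 305.0 = 154.115.
Rounded: (255, 199, 154).

(255, 199, 154)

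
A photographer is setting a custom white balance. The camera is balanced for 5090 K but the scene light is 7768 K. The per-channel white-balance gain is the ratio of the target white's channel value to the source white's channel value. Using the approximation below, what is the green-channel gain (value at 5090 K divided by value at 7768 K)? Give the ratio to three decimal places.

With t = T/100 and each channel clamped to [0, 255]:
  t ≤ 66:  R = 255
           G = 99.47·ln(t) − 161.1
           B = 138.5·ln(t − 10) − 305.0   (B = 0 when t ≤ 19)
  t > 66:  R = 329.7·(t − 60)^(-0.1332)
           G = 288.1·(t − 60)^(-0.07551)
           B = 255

At 7768 K (t = 77.68):
  G = 288.1·(77.68 − 60)^(-0.07551) = 288.1·17.68^(-0.07551) = 288.1·0.80501 = 231.924.
At 5090 K (t = 50.9):
  G = 99.47·ln 50.9 − 161.1 = 99.47·3.9299 − 161.1 = 229.803.
Gain = 229.803 / 231.924 = 0.9909 → 0.991.

0.991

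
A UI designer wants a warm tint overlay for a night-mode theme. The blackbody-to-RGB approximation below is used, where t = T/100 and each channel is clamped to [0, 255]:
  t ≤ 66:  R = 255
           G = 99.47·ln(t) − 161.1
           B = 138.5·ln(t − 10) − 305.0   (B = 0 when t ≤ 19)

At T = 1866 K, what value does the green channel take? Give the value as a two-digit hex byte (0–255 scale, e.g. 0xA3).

t = 1866/100 = 18.66; the t ≤ 66 branch applies.
G = 99.47·ln 18.66 − 161.1 = 99.47·2.9264 − 161.1 = 129.987.
Rounded: 130; in hex, 0x82.

0x82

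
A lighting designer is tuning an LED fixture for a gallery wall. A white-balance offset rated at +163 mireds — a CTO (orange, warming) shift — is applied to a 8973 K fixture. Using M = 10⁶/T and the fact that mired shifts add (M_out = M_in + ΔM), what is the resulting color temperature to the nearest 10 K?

M_in = 10⁶/8973 = 111.45 mireds.
M_out = 111.45 + (+163) = 274.45 mireds.
T_out = 10⁶/274.45 = 3643.7 K → 3640 K.

3640 K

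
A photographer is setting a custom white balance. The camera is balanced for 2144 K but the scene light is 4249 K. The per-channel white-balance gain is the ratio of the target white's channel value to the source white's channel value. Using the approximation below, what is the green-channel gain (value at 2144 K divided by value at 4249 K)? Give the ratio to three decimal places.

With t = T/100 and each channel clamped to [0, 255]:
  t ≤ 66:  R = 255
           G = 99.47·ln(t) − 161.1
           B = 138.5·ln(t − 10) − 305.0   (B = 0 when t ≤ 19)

0.679

At 4249 K (t = 42.49):
  G = 99.47·ln 42.49 − 161.1 = 99.47·3.7493 − 161.1 = 211.840.
At 2144 K (t = 21.44):
  G = 99.47·ln 21.44 − 161.1 = 99.47·3.0653 − 161.1 = 143.801.
Gain = 143.801 / 211.840 = 0.6788 → 0.679.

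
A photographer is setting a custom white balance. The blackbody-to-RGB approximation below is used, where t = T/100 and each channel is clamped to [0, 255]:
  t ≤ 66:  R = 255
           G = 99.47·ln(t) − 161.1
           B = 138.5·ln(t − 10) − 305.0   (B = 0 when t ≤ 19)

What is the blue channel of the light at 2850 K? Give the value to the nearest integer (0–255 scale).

t = 2850/100 = 28.5; the t ≤ 66 branch applies.
B = 138.5·ln(28.5 − 10) − 305.0 = 138.5·ln 18.5 − 305.0 = 138.5·2.9178 − 305.0 = 99.111.
Rounded: 99.

99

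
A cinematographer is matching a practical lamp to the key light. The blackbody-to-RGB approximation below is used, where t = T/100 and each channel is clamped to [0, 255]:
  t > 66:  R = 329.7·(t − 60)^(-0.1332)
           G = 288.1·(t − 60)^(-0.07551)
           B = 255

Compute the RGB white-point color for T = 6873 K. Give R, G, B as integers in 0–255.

t = 6873/100 = 68.73; the t > 66 branch applies.
R = 329.7·(68.73 − 60)^(-0.1332) = 329.7·8.73^(-0.1332) = 329.7·0.74930 = 247.045.
G = 288.1·(68.73 − 60)^(-0.07551) = 288.1·8.73^(-0.07551) = 288.1·0.84907 = 244.617.
B = 255 by definition for t > 66.
Rounded: (247, 245, 255).

R=247, G=245, B=255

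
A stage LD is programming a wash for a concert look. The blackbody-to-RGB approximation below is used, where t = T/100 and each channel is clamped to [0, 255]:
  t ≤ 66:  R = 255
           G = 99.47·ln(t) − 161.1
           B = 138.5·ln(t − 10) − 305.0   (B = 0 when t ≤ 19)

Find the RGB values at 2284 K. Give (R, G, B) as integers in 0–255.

t = 2284/100 = 22.84; the t ≤ 66 branch applies.
R = 255 by definition for t ≤ 66.
G = 99.47·ln 22.84 − 161.1 = 99.47·3.1285 − 161.1 = 150.093.
B = 138.5·ln(22.84 − 10) − 305.0 = 138.5·ln 12.84 − 305.0 = 138.5·2.5526 − 305.0 = 48.530.
Rounded: (255, 150, 49).

(255, 150, 49)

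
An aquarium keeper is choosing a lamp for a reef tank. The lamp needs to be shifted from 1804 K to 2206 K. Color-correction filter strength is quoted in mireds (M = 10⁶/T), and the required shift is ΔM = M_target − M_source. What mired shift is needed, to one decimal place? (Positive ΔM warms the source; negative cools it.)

M_source = 10⁶/1804 = 554.324; M_target = 10⁶/2206 = 453.309.
ΔM = 453.309 − 554.324 = -101.015 → -101.0 mireds, a cooling shift.

-101.0 mireds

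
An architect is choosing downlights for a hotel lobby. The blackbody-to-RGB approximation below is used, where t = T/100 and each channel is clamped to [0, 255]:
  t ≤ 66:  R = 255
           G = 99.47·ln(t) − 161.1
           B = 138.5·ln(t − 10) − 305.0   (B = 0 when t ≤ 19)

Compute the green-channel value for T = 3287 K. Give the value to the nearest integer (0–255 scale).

186

t = 3287/100 = 32.87; the t ≤ 66 branch applies.
G = 99.47·ln 32.87 − 161.1 = 99.47·3.4926 − 161.1 = 186.305.
Rounded: 186.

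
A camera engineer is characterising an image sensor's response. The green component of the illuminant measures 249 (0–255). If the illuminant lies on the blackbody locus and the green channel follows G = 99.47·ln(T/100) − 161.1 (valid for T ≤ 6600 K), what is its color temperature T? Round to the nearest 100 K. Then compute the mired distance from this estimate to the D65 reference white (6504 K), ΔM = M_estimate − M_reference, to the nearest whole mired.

+8 mireds

ln t = (249 + 161.1) / 99.47 = 4.1229.
t = e^4.1229 = 61.735.
T = 100·t = 6174 K → 6200 K to the nearest 100 K.
M_estimate = 10⁶/6200 = 161.29; M_reference = 10⁶/6504 = 153.75.
ΔM = 161.29 − 153.75 = 7.54 → +8 mireds.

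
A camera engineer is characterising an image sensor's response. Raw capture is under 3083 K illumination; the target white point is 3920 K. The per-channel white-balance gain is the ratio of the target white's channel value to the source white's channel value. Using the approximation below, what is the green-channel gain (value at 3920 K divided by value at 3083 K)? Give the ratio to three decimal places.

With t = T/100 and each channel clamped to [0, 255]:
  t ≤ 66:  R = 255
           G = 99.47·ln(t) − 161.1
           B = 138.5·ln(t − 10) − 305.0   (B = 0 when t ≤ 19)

1.133

At 3083 K (t = 30.83):
  G = 99.47·ln 30.83 − 161.1 = 99.47·3.4285 − 161.1 = 179.932.
At 3920 K (t = 39.2):
  G = 99.47·ln 39.2 − 161.1 = 99.47·3.6687 − 161.1 = 203.823.
Gain = 203.823 / 179.932 = 1.1328 → 1.133.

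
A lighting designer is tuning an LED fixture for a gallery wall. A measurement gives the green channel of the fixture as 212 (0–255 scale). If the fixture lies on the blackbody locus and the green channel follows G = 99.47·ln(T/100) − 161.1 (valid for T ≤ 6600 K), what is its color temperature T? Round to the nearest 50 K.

ln t = (212 + 161.1) / 99.47 = 3.7509.
t = e^3.7509 = 42.559.
T = 100·t = 4256 K → 4250 K to the nearest 50 K.

4250 K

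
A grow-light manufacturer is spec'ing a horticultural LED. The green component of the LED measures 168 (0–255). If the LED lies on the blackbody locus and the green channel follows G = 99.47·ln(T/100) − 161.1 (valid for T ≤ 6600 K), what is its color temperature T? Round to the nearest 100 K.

ln t = (168 + 161.1) / 99.47 = 3.3085.
t = e^3.3085 = 27.345.
T = 100·t = 2735 K → 2700 K to the nearest 100 K.

2700 K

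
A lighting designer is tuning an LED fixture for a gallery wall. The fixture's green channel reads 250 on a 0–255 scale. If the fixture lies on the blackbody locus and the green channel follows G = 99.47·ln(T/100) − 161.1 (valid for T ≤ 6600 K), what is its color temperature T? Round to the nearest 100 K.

ln t = (250 + 161.1) / 99.47 = 4.1329.
t = e^4.1329 = 62.359.
T = 100·t = 6236 K → 6200 K to the nearest 100 K.

6200 K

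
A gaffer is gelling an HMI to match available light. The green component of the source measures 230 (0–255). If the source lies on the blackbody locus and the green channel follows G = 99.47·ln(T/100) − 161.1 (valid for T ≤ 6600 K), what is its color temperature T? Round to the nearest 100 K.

5100 K

ln t = (230 + 161.1) / 99.47 = 3.9318.
t = e^3.9318 = 51.001.
T = 100·t = 5100 K → 5100 K to the nearest 100 K.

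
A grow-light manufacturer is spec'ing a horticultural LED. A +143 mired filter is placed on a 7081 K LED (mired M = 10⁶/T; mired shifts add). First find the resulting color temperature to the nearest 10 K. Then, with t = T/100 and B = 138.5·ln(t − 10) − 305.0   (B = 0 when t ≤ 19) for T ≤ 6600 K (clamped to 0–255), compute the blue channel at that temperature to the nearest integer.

M_in = 10⁶/7081 = 141.22; M_out = 141.22 + (+143) = 284.22.
T_out = 10⁶/284.22 = 3518.4 K → 3520 K; t = 35.2.
B = 138.5·ln(35.2 − 10) − 305.0 = 138.5·ln 25.2 − 305.0 = 138.5·3.2268 − 305.0 = 141.918.
Rounded: 142.

142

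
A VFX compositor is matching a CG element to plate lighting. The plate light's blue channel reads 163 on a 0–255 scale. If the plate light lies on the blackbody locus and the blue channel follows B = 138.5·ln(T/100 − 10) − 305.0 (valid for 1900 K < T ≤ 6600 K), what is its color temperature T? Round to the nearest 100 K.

ln(t − 10) = (163 + 305.0) / 138.5 = 3.3791.
t − 10 = e^3.3791 = 29.343, so t = 39.343.
T = 100·t = 3934 K → 3900 K to the nearest 100 K.

3900 K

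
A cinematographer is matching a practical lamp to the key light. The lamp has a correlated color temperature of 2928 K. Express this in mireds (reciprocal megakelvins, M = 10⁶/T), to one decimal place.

341.5 mireds

M = 10⁶ / 2928 = 341.530 → 341.5 mireds.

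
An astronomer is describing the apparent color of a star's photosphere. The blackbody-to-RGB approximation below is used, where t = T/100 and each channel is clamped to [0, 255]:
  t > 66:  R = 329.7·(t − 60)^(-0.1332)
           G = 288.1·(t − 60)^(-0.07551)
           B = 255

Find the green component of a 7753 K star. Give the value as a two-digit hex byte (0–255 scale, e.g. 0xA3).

0xE8

t = 7753/100 = 77.53; the t > 66 branch applies.
G = 288.1·(77.53 − 60)^(-0.07551) = 288.1·17.53^(-0.07551) = 288.1·0.80553 = 232.073.
Rounded: 232; in hex, 0xE8.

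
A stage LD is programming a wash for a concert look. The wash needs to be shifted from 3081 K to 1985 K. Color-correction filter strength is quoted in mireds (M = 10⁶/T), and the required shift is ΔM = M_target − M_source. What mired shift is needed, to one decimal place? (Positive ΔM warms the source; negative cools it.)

+179.2 mireds

M_source = 10⁶/3081 = 324.570; M_target = 10⁶/1985 = 503.778.
ΔM = 503.778 − 324.570 = 179.208 → +179.2 mireds, a warming shift.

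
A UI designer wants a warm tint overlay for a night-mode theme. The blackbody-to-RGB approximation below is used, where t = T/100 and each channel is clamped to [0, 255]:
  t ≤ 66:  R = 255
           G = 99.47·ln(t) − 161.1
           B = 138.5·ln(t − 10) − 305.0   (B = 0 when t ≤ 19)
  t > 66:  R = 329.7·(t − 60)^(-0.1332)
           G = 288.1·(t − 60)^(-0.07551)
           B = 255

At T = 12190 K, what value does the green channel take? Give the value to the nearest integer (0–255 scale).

t = 12190/100 = 121.9; the t > 66 branch applies.
G = 288.1·(121.9 − 60)^(-0.07551) = 288.1·61.9^(-0.07551) = 288.1·0.73233 = 210.986.
Rounded: 211.

211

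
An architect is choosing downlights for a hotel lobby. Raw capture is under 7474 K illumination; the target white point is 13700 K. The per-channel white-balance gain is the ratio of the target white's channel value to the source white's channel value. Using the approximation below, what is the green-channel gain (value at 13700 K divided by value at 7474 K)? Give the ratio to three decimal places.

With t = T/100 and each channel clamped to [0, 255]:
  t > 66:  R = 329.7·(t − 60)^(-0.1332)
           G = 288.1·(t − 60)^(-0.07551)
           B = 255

0.883

At 7474 K (t = 74.74):
  G = 288.1·(74.74 − 60)^(-0.07551) = 288.1·14.74^(-0.07551) = 288.1·0.81614 = 235.131.
At 13700 K (t = 137):
  G = 288.1·(137 − 60)^(-0.07551) = 288.1·77^(-0.07551) = 288.1·0.72036 = 207.536.
Gain = 207.536 / 235.131 = 0.8826 → 0.883.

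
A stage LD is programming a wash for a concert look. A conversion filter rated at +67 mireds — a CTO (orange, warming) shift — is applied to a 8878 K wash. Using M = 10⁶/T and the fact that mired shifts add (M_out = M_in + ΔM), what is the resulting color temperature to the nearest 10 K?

5570 K

M_in = 10⁶/8878 = 112.64 mireds.
M_out = 112.64 + (+67) = 179.64 mireds.
T_out = 10⁶/179.64 = 5566.8 K → 5570 K.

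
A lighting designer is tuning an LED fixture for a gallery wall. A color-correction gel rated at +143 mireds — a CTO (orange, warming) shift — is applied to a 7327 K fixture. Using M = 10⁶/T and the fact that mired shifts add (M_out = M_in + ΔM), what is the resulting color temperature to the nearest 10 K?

3580 K

M_in = 10⁶/7327 = 136.48 mireds.
M_out = 136.48 + (+143) = 279.48 mireds.
T_out = 10⁶/279.48 = 3578.1 K → 3580 K.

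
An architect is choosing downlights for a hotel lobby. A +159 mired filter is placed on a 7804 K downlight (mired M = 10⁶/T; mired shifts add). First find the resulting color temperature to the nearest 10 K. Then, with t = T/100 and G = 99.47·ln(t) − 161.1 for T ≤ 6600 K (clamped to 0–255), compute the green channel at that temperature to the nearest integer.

M_in = 10⁶/7804 = 128.14; M_out = 128.14 + (+159) = 287.14.
T_out = 10⁶/287.14 = 3482.6 K → 3480 K; t = 34.8.
G = 99.47·ln 34.8 − 161.1 = 99.47·3.5496 − 161.1 = 191.980.
Rounded: 192.

192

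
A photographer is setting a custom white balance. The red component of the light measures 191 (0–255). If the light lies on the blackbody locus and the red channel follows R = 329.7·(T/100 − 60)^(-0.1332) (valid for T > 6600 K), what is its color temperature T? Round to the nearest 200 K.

12000 K

(t − 60)^(-0.1332) = 191/329.7 = 0.57931.
t − 60 = 0.57931^(1/-0.1332) = 0.57931^(-7.508) = 60.245, so t = 120.245.
T = 100·t = 12025 K → 12000 K to the nearest 200 K.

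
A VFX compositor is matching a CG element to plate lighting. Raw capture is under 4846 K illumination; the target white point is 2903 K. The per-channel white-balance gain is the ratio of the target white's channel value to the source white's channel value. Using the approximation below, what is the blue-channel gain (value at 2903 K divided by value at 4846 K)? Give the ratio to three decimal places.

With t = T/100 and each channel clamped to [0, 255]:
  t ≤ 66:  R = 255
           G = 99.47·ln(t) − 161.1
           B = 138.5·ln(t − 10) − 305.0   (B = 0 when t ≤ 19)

0.514

At 4846 K (t = 48.46):
  B = 138.5·ln(48.46 − 10) − 305.0 = 138.5·ln 38.46 − 305.0 = 138.5·3.6496 − 305.0 = 200.472.
At 2903 K (t = 29.03):
  B = 138.5·ln(29.03 − 10) − 305.0 = 138.5·ln 19.03 − 305.0 = 138.5·2.9460 − 305.0 = 103.023.
Gain = 103.023 / 200.472 = 0.5139 → 0.514.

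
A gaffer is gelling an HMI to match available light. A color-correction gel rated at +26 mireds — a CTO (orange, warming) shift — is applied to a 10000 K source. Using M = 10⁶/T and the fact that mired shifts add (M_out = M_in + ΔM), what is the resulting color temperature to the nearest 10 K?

7940 K

M_in = 10⁶/10000 = 100.00 mireds.
M_out = 100.00 + (+26) = 126.00 mireds.
T_out = 10⁶/126.00 = 7936.5 K → 7940 K.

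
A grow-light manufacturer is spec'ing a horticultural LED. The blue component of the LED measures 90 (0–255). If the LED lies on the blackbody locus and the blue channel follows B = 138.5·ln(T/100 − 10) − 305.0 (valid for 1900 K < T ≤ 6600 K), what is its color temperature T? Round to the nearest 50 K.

2750 K

ln(t − 10) = (90 + 305.0) / 138.5 = 2.8520.
t − 10 = e^2.8520 = 17.322, so t = 27.322.
T = 100·t = 2732 K → 2750 K to the nearest 50 K.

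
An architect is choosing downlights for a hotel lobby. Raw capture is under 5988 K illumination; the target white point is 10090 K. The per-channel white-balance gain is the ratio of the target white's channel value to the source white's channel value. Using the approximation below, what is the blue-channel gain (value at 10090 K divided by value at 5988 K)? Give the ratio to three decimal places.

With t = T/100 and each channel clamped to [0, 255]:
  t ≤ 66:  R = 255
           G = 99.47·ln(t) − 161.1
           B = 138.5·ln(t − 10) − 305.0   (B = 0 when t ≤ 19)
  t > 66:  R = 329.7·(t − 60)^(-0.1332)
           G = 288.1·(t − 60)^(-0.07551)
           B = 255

At 5988 K (t = 59.88):
  B = 138.5·ln(59.88 − 10) − 305.0 = 138.5·ln 49.88 − 305.0 = 138.5·3.9096 − 305.0 = 236.482.
At 10090 K (t = 100.9):
  B = 255 by definition for t > 66.
Gain = 255.000 / 236.482 = 1.0783 → 1.078.

1.078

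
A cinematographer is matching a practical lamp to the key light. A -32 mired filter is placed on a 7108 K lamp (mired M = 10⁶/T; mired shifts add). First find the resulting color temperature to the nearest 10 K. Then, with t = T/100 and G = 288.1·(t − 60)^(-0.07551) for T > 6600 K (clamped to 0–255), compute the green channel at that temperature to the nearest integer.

M_in = 10⁶/7108 = 140.69; M_out = 140.69 + (-32) = 108.69.
T_out = 10⁶/108.69 = 9200.8 K → 9200 K; t = 92.
G = 288.1·(92 − 60)^(-0.07551) = 288.1·32^(-0.07551) = 288.1·0.76974 = 221.763.
Rounded: 222.

222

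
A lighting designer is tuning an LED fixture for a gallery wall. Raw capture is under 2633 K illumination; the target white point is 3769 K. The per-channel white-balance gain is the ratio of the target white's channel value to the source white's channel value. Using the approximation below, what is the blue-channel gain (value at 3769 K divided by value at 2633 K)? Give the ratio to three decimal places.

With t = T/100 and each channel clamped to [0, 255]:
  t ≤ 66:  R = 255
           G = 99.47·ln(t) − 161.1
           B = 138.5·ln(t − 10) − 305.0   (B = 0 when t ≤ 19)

1.894

At 2633 K (t = 26.33):
  B = 138.5·ln(26.33 − 10) − 305.0 = 138.5·ln 16.33 − 305.0 = 138.5·2.7930 − 305.0 = 81.831.
At 3769 K (t = 37.69):
  B = 138.5·ln(37.69 − 10) − 305.0 = 138.5·ln 27.69 − 305.0 = 138.5·3.3211 − 305.0 = 154.968.
Gain = 154.968 / 81.831 = 1.8938 → 1.894.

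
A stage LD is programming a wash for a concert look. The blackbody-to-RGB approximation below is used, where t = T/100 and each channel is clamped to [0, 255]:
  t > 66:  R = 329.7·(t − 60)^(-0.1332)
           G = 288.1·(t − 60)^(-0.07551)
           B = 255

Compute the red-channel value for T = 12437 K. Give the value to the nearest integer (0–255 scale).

189

t = 12437/100 = 124.37; the t > 66 branch applies.
R = 329.7·(124.37 − 60)^(-0.1332) = 329.7·64.37^(-0.1332) = 329.7·0.57423 = 189.323.
Rounded: 189.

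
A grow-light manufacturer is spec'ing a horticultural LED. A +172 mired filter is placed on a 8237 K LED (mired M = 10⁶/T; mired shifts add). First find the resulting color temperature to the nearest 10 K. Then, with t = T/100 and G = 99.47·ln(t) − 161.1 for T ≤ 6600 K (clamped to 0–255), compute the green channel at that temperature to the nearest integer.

190

M_in = 10⁶/8237 = 121.40; M_out = 121.40 + (+172) = 293.40.
T_out = 10⁶/293.40 = 3408.3 K → 3410 K; t = 34.1.
G = 99.47·ln 34.1 − 161.1 = 99.47·3.5293 − 161.1 = 189.959.
Rounded: 190.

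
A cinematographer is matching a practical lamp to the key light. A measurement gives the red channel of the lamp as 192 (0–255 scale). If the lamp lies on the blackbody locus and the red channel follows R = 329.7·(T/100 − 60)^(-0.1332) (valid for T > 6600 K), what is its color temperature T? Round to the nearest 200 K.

11800 K

(t − 60)^(-0.1332) = 192/329.7 = 0.58235.
t − 60 = 0.58235^(1/-0.1332) = 0.58235^(-7.508) = 57.929, so t = 117.929.
T = 100·t = 11793 K → 11800 K to the nearest 200 K.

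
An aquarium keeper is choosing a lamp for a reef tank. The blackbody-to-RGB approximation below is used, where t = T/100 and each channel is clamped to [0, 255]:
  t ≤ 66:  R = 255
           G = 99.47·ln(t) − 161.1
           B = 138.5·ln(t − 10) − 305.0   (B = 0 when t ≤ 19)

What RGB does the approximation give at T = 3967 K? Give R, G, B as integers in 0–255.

t = 3967/100 = 39.67; the t ≤ 66 branch applies.
R = 255 by definition for t ≤ 66.
G = 99.47·ln 39.67 − 161.1 = 99.47·3.6806 − 161.1 = 205.009.
B = 138.5·ln(39.67 − 10) − 305.0 = 138.5·ln 29.67 − 305.0 = 138.5·3.3901 − 305.0 = 164.534.
Rounded: (255, 205, 165).

R=255, G=205, B=165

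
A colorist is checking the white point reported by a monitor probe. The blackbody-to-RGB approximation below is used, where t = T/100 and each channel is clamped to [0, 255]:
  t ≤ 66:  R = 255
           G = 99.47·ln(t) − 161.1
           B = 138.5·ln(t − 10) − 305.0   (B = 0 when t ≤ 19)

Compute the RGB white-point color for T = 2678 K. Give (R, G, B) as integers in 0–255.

(255, 166, 86)

t = 2678/100 = 26.78; the t ≤ 66 branch applies.
R = 255 by definition for t ≤ 66.
G = 99.47·ln 26.78 − 161.1 = 99.47·3.2877 − 161.1 = 165.923.
B = 138.5·ln(26.78 − 10) − 305.0 = 138.5·ln 16.78 − 305.0 = 138.5·2.8202 − 305.0 = 85.596.
Rounded: (255, 166, 86).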